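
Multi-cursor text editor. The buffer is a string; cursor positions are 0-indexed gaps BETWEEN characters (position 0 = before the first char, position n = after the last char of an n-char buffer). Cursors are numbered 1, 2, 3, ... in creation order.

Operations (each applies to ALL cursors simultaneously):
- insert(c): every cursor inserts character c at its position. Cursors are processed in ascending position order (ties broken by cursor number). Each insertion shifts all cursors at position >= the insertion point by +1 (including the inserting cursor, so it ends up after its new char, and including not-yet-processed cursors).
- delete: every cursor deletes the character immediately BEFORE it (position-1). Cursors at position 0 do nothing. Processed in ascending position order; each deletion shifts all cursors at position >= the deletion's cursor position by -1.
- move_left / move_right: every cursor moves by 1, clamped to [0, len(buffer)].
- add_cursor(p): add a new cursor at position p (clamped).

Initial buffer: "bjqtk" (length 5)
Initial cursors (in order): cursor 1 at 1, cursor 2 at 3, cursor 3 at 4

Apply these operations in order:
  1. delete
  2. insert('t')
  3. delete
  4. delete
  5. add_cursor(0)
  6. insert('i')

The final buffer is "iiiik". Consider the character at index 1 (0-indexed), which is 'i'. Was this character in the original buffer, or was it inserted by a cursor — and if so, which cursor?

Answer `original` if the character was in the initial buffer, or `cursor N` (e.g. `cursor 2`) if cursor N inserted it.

Answer: cursor 2

Derivation:
After op 1 (delete): buffer="jk" (len 2), cursors c1@0 c2@1 c3@1, authorship ..
After op 2 (insert('t')): buffer="tjttk" (len 5), cursors c1@1 c2@4 c3@4, authorship 1.23.
After op 3 (delete): buffer="jk" (len 2), cursors c1@0 c2@1 c3@1, authorship ..
After op 4 (delete): buffer="k" (len 1), cursors c1@0 c2@0 c3@0, authorship .
After op 5 (add_cursor(0)): buffer="k" (len 1), cursors c1@0 c2@0 c3@0 c4@0, authorship .
After op 6 (insert('i')): buffer="iiiik" (len 5), cursors c1@4 c2@4 c3@4 c4@4, authorship 1234.
Authorship (.=original, N=cursor N): 1 2 3 4 .
Index 1: author = 2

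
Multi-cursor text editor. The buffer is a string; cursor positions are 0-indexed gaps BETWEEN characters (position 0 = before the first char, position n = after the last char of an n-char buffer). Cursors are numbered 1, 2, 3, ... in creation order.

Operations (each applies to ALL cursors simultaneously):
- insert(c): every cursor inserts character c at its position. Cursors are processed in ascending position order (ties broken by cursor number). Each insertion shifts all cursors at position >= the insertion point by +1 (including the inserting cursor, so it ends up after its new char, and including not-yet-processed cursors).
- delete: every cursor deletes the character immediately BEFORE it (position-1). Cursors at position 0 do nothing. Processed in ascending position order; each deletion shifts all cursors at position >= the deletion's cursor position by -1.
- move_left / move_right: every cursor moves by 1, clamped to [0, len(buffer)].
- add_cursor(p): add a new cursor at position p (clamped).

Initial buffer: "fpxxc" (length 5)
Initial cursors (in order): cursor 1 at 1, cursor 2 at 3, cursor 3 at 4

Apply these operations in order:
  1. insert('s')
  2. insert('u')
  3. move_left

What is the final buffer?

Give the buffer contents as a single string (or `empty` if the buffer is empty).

Answer: fsupxsuxsuc

Derivation:
After op 1 (insert('s')): buffer="fspxsxsc" (len 8), cursors c1@2 c2@5 c3@7, authorship .1..2.3.
After op 2 (insert('u')): buffer="fsupxsuxsuc" (len 11), cursors c1@3 c2@7 c3@10, authorship .11..22.33.
After op 3 (move_left): buffer="fsupxsuxsuc" (len 11), cursors c1@2 c2@6 c3@9, authorship .11..22.33.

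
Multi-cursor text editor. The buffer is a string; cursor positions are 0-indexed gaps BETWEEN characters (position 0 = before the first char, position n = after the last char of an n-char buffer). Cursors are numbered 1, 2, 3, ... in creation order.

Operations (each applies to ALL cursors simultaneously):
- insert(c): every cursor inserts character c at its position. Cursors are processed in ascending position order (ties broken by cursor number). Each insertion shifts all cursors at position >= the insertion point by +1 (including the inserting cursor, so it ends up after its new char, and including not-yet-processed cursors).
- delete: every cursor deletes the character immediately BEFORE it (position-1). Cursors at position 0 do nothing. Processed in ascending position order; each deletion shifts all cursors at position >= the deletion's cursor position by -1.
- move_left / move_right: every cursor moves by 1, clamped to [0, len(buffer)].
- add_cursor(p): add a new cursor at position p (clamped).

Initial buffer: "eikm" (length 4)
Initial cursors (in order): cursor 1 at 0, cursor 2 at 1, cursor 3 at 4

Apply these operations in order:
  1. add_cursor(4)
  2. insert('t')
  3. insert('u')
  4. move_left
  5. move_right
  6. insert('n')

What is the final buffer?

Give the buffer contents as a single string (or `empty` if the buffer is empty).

Answer: tunetunikmttuunn

Derivation:
After op 1 (add_cursor(4)): buffer="eikm" (len 4), cursors c1@0 c2@1 c3@4 c4@4, authorship ....
After op 2 (insert('t')): buffer="tetikmtt" (len 8), cursors c1@1 c2@3 c3@8 c4@8, authorship 1.2...34
After op 3 (insert('u')): buffer="tuetuikmttuu" (len 12), cursors c1@2 c2@5 c3@12 c4@12, authorship 11.22...3434
After op 4 (move_left): buffer="tuetuikmttuu" (len 12), cursors c1@1 c2@4 c3@11 c4@11, authorship 11.22...3434
After op 5 (move_right): buffer="tuetuikmttuu" (len 12), cursors c1@2 c2@5 c3@12 c4@12, authorship 11.22...3434
After op 6 (insert('n')): buffer="tunetunikmttuunn" (len 16), cursors c1@3 c2@7 c3@16 c4@16, authorship 111.222...343434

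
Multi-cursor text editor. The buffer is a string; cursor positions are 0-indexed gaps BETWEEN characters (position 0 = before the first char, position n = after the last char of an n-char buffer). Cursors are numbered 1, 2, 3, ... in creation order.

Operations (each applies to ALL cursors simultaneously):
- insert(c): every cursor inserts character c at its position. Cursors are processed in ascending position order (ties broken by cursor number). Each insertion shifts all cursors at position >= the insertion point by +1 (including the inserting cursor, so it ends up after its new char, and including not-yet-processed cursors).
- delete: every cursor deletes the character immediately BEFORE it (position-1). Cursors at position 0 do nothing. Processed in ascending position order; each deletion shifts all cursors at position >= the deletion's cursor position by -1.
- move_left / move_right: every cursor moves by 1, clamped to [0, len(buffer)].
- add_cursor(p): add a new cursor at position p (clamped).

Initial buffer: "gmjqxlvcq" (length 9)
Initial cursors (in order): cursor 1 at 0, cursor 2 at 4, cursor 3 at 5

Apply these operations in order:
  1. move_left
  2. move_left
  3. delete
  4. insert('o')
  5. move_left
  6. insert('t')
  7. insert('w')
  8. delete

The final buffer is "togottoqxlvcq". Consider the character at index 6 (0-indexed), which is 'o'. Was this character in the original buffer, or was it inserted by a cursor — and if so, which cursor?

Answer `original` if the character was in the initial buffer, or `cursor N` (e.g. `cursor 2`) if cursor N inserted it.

After op 1 (move_left): buffer="gmjqxlvcq" (len 9), cursors c1@0 c2@3 c3@4, authorship .........
After op 2 (move_left): buffer="gmjqxlvcq" (len 9), cursors c1@0 c2@2 c3@3, authorship .........
After op 3 (delete): buffer="gqxlvcq" (len 7), cursors c1@0 c2@1 c3@1, authorship .......
After op 4 (insert('o')): buffer="ogooqxlvcq" (len 10), cursors c1@1 c2@4 c3@4, authorship 1.23......
After op 5 (move_left): buffer="ogooqxlvcq" (len 10), cursors c1@0 c2@3 c3@3, authorship 1.23......
After op 6 (insert('t')): buffer="togottoqxlvcq" (len 13), cursors c1@1 c2@6 c3@6, authorship 11.2233......
After op 7 (insert('w')): buffer="twogottwwoqxlvcq" (len 16), cursors c1@2 c2@9 c3@9, authorship 111.223233......
After op 8 (delete): buffer="togottoqxlvcq" (len 13), cursors c1@1 c2@6 c3@6, authorship 11.2233......
Authorship (.=original, N=cursor N): 1 1 . 2 2 3 3 . . . . . .
Index 6: author = 3

Answer: cursor 3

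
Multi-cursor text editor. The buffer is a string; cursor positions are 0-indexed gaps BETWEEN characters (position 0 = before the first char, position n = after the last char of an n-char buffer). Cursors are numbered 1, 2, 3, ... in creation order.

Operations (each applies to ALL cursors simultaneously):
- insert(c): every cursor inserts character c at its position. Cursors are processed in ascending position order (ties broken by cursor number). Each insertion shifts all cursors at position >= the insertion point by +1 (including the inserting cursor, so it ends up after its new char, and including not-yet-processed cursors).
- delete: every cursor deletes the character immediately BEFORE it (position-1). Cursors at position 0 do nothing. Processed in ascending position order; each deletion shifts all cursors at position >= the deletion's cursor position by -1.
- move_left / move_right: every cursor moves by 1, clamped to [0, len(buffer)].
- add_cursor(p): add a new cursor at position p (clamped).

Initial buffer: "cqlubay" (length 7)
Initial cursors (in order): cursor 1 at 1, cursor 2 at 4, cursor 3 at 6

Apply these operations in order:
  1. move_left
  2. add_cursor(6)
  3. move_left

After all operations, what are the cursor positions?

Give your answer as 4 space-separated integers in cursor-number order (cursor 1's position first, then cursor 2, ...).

After op 1 (move_left): buffer="cqlubay" (len 7), cursors c1@0 c2@3 c3@5, authorship .......
After op 2 (add_cursor(6)): buffer="cqlubay" (len 7), cursors c1@0 c2@3 c3@5 c4@6, authorship .......
After op 3 (move_left): buffer="cqlubay" (len 7), cursors c1@0 c2@2 c3@4 c4@5, authorship .......

Answer: 0 2 4 5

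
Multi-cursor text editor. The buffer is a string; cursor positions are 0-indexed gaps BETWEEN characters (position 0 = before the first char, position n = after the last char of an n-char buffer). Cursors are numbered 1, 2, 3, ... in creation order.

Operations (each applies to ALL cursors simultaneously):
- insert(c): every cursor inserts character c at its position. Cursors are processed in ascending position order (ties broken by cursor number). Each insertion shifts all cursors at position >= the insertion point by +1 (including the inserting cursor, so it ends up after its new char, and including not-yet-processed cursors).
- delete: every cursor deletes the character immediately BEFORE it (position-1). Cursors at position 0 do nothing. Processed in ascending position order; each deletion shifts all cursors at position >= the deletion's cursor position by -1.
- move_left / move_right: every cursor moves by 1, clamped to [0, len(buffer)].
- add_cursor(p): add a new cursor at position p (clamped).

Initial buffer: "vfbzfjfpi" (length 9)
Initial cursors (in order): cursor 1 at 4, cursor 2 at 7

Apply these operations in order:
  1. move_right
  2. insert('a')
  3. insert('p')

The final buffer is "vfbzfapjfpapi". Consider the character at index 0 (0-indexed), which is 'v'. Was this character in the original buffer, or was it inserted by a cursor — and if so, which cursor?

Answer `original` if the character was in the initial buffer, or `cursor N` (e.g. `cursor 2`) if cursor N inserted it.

Answer: original

Derivation:
After op 1 (move_right): buffer="vfbzfjfpi" (len 9), cursors c1@5 c2@8, authorship .........
After op 2 (insert('a')): buffer="vfbzfajfpai" (len 11), cursors c1@6 c2@10, authorship .....1...2.
After op 3 (insert('p')): buffer="vfbzfapjfpapi" (len 13), cursors c1@7 c2@12, authorship .....11...22.
Authorship (.=original, N=cursor N): . . . . . 1 1 . . . 2 2 .
Index 0: author = original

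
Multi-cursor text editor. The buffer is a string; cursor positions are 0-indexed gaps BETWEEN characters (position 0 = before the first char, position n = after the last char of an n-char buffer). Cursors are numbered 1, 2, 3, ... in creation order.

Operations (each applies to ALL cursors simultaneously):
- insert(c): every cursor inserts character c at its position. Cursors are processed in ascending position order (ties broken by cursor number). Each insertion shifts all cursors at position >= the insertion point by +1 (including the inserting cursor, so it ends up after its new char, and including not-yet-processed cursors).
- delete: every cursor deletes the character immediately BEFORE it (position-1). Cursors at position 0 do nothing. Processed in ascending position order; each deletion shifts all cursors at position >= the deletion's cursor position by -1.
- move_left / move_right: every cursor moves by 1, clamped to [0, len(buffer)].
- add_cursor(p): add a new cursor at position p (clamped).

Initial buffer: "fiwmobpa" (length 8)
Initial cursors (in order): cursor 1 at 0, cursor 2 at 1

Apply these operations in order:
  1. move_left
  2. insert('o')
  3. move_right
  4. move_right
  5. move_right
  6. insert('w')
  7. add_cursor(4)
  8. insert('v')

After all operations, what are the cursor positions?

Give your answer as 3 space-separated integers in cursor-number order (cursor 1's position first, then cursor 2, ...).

After op 1 (move_left): buffer="fiwmobpa" (len 8), cursors c1@0 c2@0, authorship ........
After op 2 (insert('o')): buffer="oofiwmobpa" (len 10), cursors c1@2 c2@2, authorship 12........
After op 3 (move_right): buffer="oofiwmobpa" (len 10), cursors c1@3 c2@3, authorship 12........
After op 4 (move_right): buffer="oofiwmobpa" (len 10), cursors c1@4 c2@4, authorship 12........
After op 5 (move_right): buffer="oofiwmobpa" (len 10), cursors c1@5 c2@5, authorship 12........
After op 6 (insert('w')): buffer="oofiwwwmobpa" (len 12), cursors c1@7 c2@7, authorship 12...12.....
After op 7 (add_cursor(4)): buffer="oofiwwwmobpa" (len 12), cursors c3@4 c1@7 c2@7, authorship 12...12.....
After op 8 (insert('v')): buffer="oofivwwwvvmobpa" (len 15), cursors c3@5 c1@10 c2@10, authorship 12..3.1212.....

Answer: 10 10 5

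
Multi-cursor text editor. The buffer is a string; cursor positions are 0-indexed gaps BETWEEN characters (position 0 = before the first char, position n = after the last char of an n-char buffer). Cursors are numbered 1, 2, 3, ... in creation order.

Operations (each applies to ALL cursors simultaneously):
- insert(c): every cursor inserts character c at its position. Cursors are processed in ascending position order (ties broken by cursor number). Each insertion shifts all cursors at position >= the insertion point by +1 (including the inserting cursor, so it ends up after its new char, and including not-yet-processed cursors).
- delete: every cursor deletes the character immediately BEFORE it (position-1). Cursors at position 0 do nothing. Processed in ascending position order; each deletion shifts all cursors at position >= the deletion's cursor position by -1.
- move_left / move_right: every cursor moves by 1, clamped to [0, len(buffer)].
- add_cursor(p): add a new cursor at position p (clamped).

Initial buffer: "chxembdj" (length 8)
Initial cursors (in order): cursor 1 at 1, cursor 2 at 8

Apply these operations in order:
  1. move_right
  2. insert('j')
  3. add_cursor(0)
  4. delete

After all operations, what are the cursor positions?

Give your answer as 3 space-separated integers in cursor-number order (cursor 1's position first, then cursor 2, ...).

Answer: 2 8 0

Derivation:
After op 1 (move_right): buffer="chxembdj" (len 8), cursors c1@2 c2@8, authorship ........
After op 2 (insert('j')): buffer="chjxembdjj" (len 10), cursors c1@3 c2@10, authorship ..1......2
After op 3 (add_cursor(0)): buffer="chjxembdjj" (len 10), cursors c3@0 c1@3 c2@10, authorship ..1......2
After op 4 (delete): buffer="chxembdj" (len 8), cursors c3@0 c1@2 c2@8, authorship ........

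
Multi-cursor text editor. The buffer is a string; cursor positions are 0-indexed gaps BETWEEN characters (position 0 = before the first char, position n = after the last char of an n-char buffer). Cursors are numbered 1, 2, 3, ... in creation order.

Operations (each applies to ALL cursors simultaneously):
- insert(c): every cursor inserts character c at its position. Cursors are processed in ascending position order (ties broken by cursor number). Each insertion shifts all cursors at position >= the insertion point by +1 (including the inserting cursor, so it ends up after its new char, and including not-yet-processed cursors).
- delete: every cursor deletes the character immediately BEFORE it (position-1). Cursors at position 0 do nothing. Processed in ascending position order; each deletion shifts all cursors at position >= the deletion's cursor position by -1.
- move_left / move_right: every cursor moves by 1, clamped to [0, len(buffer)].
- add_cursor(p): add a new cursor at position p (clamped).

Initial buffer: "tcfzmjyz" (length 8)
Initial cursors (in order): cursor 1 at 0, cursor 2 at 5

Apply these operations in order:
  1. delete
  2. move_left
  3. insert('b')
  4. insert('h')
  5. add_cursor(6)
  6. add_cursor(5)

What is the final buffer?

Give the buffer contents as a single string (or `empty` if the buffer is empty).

Answer: bhtcfbhzjyz

Derivation:
After op 1 (delete): buffer="tcfzjyz" (len 7), cursors c1@0 c2@4, authorship .......
After op 2 (move_left): buffer="tcfzjyz" (len 7), cursors c1@0 c2@3, authorship .......
After op 3 (insert('b')): buffer="btcfbzjyz" (len 9), cursors c1@1 c2@5, authorship 1...2....
After op 4 (insert('h')): buffer="bhtcfbhzjyz" (len 11), cursors c1@2 c2@7, authorship 11...22....
After op 5 (add_cursor(6)): buffer="bhtcfbhzjyz" (len 11), cursors c1@2 c3@6 c2@7, authorship 11...22....
After op 6 (add_cursor(5)): buffer="bhtcfbhzjyz" (len 11), cursors c1@2 c4@5 c3@6 c2@7, authorship 11...22....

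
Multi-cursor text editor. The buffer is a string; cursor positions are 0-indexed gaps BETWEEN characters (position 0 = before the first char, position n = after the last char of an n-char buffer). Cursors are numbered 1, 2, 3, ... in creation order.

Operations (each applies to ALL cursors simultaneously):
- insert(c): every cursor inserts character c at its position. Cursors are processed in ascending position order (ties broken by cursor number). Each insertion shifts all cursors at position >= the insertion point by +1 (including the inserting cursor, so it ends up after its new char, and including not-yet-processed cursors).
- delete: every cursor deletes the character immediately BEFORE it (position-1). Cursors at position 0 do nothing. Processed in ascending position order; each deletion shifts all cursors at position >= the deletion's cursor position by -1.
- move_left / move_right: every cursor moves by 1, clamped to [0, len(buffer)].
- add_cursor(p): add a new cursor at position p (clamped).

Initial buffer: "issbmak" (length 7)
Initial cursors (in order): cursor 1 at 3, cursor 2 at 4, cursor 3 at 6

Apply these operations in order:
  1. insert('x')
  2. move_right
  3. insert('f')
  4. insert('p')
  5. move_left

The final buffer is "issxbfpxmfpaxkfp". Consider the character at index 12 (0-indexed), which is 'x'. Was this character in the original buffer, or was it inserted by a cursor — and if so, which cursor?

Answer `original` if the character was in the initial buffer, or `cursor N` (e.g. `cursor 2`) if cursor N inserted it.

After op 1 (insert('x')): buffer="issxbxmaxk" (len 10), cursors c1@4 c2@6 c3@9, authorship ...1.2..3.
After op 2 (move_right): buffer="issxbxmaxk" (len 10), cursors c1@5 c2@7 c3@10, authorship ...1.2..3.
After op 3 (insert('f')): buffer="issxbfxmfaxkf" (len 13), cursors c1@6 c2@9 c3@13, authorship ...1.12.2.3.3
After op 4 (insert('p')): buffer="issxbfpxmfpaxkfp" (len 16), cursors c1@7 c2@11 c3@16, authorship ...1.112.22.3.33
After op 5 (move_left): buffer="issxbfpxmfpaxkfp" (len 16), cursors c1@6 c2@10 c3@15, authorship ...1.112.22.3.33
Authorship (.=original, N=cursor N): . . . 1 . 1 1 2 . 2 2 . 3 . 3 3
Index 12: author = 3

Answer: cursor 3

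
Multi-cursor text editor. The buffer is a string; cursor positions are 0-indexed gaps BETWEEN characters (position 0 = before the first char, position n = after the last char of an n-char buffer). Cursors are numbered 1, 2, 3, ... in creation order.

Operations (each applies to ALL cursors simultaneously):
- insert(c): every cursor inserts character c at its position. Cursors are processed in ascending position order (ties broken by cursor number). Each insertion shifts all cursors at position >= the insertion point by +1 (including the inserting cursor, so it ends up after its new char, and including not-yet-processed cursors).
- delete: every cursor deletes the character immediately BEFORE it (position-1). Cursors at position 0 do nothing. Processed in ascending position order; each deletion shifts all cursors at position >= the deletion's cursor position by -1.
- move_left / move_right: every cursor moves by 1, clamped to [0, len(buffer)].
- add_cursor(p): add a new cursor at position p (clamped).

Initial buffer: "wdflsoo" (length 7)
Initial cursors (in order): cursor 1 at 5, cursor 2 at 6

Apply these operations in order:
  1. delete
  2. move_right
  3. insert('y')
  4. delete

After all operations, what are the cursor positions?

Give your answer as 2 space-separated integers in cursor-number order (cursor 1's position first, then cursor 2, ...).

After op 1 (delete): buffer="wdflo" (len 5), cursors c1@4 c2@4, authorship .....
After op 2 (move_right): buffer="wdflo" (len 5), cursors c1@5 c2@5, authorship .....
After op 3 (insert('y')): buffer="wdfloyy" (len 7), cursors c1@7 c2@7, authorship .....12
After op 4 (delete): buffer="wdflo" (len 5), cursors c1@5 c2@5, authorship .....

Answer: 5 5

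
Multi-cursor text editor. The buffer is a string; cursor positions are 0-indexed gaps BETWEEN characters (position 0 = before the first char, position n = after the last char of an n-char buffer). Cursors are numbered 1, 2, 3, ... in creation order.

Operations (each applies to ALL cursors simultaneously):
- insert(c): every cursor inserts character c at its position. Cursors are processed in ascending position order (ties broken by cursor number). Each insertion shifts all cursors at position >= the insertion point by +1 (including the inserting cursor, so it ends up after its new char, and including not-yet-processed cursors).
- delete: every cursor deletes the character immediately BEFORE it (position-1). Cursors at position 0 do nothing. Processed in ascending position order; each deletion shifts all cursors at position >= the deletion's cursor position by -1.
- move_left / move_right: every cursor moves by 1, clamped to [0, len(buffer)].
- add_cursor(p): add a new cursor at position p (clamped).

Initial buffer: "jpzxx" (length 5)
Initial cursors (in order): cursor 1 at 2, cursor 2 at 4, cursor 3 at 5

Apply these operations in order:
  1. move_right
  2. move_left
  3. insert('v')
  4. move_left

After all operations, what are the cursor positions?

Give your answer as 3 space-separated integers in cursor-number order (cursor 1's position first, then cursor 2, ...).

Answer: 2 6 6

Derivation:
After op 1 (move_right): buffer="jpzxx" (len 5), cursors c1@3 c2@5 c3@5, authorship .....
After op 2 (move_left): buffer="jpzxx" (len 5), cursors c1@2 c2@4 c3@4, authorship .....
After op 3 (insert('v')): buffer="jpvzxvvx" (len 8), cursors c1@3 c2@7 c3@7, authorship ..1..23.
After op 4 (move_left): buffer="jpvzxvvx" (len 8), cursors c1@2 c2@6 c3@6, authorship ..1..23.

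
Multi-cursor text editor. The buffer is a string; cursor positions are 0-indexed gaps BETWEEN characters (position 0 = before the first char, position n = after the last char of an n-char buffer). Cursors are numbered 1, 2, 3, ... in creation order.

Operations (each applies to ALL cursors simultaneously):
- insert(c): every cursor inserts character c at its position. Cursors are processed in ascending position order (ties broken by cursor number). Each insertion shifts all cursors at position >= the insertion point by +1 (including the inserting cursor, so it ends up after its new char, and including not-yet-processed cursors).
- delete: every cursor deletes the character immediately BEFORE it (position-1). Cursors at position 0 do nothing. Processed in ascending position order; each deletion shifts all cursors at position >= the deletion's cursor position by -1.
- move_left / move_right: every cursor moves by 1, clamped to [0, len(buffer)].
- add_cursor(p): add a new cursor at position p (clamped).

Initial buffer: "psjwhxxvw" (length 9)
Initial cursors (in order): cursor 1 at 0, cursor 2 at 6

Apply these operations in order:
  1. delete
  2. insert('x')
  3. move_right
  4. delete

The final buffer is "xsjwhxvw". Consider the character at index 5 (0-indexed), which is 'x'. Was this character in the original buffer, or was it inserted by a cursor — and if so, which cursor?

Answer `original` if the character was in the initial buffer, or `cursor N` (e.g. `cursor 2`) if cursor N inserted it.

After op 1 (delete): buffer="psjwhxvw" (len 8), cursors c1@0 c2@5, authorship ........
After op 2 (insert('x')): buffer="xpsjwhxxvw" (len 10), cursors c1@1 c2@7, authorship 1.....2...
After op 3 (move_right): buffer="xpsjwhxxvw" (len 10), cursors c1@2 c2@8, authorship 1.....2...
After op 4 (delete): buffer="xsjwhxvw" (len 8), cursors c1@1 c2@6, authorship 1....2..
Authorship (.=original, N=cursor N): 1 . . . . 2 . .
Index 5: author = 2

Answer: cursor 2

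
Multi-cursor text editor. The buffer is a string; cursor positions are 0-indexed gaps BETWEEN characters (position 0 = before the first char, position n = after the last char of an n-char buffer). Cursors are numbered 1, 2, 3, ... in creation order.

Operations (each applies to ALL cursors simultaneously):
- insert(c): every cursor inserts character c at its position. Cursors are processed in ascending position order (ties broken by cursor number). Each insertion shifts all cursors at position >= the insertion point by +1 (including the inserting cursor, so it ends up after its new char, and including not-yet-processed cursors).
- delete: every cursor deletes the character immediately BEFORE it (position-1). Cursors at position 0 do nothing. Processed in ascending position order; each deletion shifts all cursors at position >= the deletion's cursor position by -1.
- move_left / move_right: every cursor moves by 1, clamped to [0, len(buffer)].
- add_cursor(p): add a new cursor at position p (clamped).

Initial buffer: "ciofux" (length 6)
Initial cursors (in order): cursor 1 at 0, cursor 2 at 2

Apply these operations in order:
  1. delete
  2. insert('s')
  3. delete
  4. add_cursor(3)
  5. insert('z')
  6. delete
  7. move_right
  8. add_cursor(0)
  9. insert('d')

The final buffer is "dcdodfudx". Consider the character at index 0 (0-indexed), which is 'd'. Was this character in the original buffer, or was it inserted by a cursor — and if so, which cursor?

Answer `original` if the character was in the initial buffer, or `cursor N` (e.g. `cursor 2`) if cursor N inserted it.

Answer: cursor 4

Derivation:
After op 1 (delete): buffer="cofux" (len 5), cursors c1@0 c2@1, authorship .....
After op 2 (insert('s')): buffer="scsofux" (len 7), cursors c1@1 c2@3, authorship 1.2....
After op 3 (delete): buffer="cofux" (len 5), cursors c1@0 c2@1, authorship .....
After op 4 (add_cursor(3)): buffer="cofux" (len 5), cursors c1@0 c2@1 c3@3, authorship .....
After op 5 (insert('z')): buffer="zczofzux" (len 8), cursors c1@1 c2@3 c3@6, authorship 1.2..3..
After op 6 (delete): buffer="cofux" (len 5), cursors c1@0 c2@1 c3@3, authorship .....
After op 7 (move_right): buffer="cofux" (len 5), cursors c1@1 c2@2 c3@4, authorship .....
After op 8 (add_cursor(0)): buffer="cofux" (len 5), cursors c4@0 c1@1 c2@2 c3@4, authorship .....
After op 9 (insert('d')): buffer="dcdodfudx" (len 9), cursors c4@1 c1@3 c2@5 c3@8, authorship 4.1.2..3.
Authorship (.=original, N=cursor N): 4 . 1 . 2 . . 3 .
Index 0: author = 4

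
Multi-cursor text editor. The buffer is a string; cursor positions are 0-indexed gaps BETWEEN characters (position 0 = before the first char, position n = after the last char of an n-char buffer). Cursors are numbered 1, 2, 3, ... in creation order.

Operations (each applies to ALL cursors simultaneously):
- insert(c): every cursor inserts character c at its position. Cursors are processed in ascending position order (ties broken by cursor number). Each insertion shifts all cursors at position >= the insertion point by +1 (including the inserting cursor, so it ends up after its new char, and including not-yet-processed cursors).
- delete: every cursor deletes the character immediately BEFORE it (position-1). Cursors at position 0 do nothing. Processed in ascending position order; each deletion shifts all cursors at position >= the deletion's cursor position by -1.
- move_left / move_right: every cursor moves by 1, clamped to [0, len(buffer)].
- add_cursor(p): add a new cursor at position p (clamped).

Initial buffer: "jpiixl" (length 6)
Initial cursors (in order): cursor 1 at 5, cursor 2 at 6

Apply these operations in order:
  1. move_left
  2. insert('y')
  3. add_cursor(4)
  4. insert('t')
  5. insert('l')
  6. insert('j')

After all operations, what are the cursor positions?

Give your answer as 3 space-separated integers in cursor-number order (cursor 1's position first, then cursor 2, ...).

Answer: 11 16 7

Derivation:
After op 1 (move_left): buffer="jpiixl" (len 6), cursors c1@4 c2@5, authorship ......
After op 2 (insert('y')): buffer="jpiiyxyl" (len 8), cursors c1@5 c2@7, authorship ....1.2.
After op 3 (add_cursor(4)): buffer="jpiiyxyl" (len 8), cursors c3@4 c1@5 c2@7, authorship ....1.2.
After op 4 (insert('t')): buffer="jpiitytxytl" (len 11), cursors c3@5 c1@7 c2@10, authorship ....311.22.
After op 5 (insert('l')): buffer="jpiitlytlxytll" (len 14), cursors c3@6 c1@9 c2@13, authorship ....33111.222.
After op 6 (insert('j')): buffer="jpiitljytljxytljl" (len 17), cursors c3@7 c1@11 c2@16, authorship ....3331111.2222.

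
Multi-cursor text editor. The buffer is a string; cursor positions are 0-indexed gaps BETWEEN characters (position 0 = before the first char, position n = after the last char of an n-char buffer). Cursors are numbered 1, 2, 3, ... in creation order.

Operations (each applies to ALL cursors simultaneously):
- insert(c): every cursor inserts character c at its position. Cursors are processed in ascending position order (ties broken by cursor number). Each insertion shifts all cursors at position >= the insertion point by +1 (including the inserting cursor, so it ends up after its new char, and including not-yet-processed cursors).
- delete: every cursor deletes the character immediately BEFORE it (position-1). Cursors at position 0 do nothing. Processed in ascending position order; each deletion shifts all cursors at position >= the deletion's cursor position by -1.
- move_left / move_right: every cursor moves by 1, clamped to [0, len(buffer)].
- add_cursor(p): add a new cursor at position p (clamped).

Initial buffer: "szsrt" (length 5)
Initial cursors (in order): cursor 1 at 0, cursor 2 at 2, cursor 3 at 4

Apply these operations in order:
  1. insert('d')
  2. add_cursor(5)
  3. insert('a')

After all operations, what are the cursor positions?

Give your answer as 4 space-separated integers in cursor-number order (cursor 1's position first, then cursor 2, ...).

After op 1 (insert('d')): buffer="dszdsrdt" (len 8), cursors c1@1 c2@4 c3@7, authorship 1..2..3.
After op 2 (add_cursor(5)): buffer="dszdsrdt" (len 8), cursors c1@1 c2@4 c4@5 c3@7, authorship 1..2..3.
After op 3 (insert('a')): buffer="daszdasardat" (len 12), cursors c1@2 c2@6 c4@8 c3@11, authorship 11..22.4.33.

Answer: 2 6 11 8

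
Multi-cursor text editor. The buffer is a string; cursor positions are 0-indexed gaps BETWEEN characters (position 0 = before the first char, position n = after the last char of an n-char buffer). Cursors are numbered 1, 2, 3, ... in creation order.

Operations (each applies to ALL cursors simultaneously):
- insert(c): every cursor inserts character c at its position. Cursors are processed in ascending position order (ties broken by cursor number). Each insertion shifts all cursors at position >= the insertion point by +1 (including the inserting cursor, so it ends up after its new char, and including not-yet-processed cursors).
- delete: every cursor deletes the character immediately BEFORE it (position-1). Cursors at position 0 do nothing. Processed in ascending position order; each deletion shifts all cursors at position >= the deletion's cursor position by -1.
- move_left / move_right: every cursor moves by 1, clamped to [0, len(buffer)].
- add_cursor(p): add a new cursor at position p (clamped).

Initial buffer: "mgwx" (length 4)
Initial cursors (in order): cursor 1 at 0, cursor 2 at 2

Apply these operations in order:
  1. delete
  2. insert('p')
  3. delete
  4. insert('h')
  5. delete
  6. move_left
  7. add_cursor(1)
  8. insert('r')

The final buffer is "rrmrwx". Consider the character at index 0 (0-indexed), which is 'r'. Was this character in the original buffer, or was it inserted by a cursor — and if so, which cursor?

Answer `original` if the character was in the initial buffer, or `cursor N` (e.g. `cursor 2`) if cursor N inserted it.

Answer: cursor 1

Derivation:
After op 1 (delete): buffer="mwx" (len 3), cursors c1@0 c2@1, authorship ...
After op 2 (insert('p')): buffer="pmpwx" (len 5), cursors c1@1 c2@3, authorship 1.2..
After op 3 (delete): buffer="mwx" (len 3), cursors c1@0 c2@1, authorship ...
After op 4 (insert('h')): buffer="hmhwx" (len 5), cursors c1@1 c2@3, authorship 1.2..
After op 5 (delete): buffer="mwx" (len 3), cursors c1@0 c2@1, authorship ...
After op 6 (move_left): buffer="mwx" (len 3), cursors c1@0 c2@0, authorship ...
After op 7 (add_cursor(1)): buffer="mwx" (len 3), cursors c1@0 c2@0 c3@1, authorship ...
After op 8 (insert('r')): buffer="rrmrwx" (len 6), cursors c1@2 c2@2 c3@4, authorship 12.3..
Authorship (.=original, N=cursor N): 1 2 . 3 . .
Index 0: author = 1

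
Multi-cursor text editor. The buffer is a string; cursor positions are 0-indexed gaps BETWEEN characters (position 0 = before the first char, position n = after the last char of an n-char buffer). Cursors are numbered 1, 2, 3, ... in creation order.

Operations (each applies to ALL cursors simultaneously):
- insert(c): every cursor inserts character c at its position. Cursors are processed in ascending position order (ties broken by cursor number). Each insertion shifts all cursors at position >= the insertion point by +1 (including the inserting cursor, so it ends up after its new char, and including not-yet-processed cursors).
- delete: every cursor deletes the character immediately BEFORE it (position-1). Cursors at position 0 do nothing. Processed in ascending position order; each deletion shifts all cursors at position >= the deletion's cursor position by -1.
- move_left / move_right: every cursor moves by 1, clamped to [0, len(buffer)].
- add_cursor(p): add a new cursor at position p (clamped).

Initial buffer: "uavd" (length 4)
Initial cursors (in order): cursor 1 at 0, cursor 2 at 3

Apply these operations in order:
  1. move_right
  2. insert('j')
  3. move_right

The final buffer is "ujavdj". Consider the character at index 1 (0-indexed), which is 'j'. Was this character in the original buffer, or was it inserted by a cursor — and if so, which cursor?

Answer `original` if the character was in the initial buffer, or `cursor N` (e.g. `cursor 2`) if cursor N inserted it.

After op 1 (move_right): buffer="uavd" (len 4), cursors c1@1 c2@4, authorship ....
After op 2 (insert('j')): buffer="ujavdj" (len 6), cursors c1@2 c2@6, authorship .1...2
After op 3 (move_right): buffer="ujavdj" (len 6), cursors c1@3 c2@6, authorship .1...2
Authorship (.=original, N=cursor N): . 1 . . . 2
Index 1: author = 1

Answer: cursor 1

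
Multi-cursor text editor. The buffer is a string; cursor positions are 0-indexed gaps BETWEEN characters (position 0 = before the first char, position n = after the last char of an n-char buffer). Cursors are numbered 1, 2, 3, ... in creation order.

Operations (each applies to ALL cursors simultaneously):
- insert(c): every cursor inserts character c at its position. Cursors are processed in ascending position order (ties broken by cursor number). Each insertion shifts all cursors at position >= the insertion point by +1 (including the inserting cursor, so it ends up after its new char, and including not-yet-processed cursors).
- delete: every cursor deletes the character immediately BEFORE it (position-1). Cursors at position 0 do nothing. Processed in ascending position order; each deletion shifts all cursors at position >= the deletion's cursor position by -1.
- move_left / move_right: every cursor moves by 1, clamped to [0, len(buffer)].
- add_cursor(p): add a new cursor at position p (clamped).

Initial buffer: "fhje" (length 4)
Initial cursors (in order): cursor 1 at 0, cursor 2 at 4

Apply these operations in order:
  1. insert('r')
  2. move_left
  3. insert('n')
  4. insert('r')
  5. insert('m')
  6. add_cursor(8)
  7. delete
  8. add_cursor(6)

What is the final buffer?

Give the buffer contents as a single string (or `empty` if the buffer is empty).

Answer: nrrfhjnrr

Derivation:
After op 1 (insert('r')): buffer="rfhjer" (len 6), cursors c1@1 c2@6, authorship 1....2
After op 2 (move_left): buffer="rfhjer" (len 6), cursors c1@0 c2@5, authorship 1....2
After op 3 (insert('n')): buffer="nrfhjenr" (len 8), cursors c1@1 c2@7, authorship 11....22
After op 4 (insert('r')): buffer="nrrfhjenrr" (len 10), cursors c1@2 c2@9, authorship 111....222
After op 5 (insert('m')): buffer="nrmrfhjenrmr" (len 12), cursors c1@3 c2@11, authorship 1111....2222
After op 6 (add_cursor(8)): buffer="nrmrfhjenrmr" (len 12), cursors c1@3 c3@8 c2@11, authorship 1111....2222
After op 7 (delete): buffer="nrrfhjnrr" (len 9), cursors c1@2 c3@6 c2@8, authorship 111...222
After op 8 (add_cursor(6)): buffer="nrrfhjnrr" (len 9), cursors c1@2 c3@6 c4@6 c2@8, authorship 111...222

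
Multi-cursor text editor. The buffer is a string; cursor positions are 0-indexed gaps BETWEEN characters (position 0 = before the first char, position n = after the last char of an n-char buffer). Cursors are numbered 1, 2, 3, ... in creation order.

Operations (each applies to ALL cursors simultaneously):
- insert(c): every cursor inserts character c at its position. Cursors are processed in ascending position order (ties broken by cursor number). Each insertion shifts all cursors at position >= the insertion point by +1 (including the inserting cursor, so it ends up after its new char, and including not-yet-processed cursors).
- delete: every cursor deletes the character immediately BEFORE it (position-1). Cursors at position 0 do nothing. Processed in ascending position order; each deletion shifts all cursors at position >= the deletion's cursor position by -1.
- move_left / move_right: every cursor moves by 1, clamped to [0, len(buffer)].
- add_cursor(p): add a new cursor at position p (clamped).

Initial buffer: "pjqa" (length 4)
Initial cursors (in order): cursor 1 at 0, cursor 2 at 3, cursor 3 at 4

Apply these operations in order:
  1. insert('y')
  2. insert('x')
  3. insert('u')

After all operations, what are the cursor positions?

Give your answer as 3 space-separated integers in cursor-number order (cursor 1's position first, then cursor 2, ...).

After op 1 (insert('y')): buffer="ypjqyay" (len 7), cursors c1@1 c2@5 c3@7, authorship 1...2.3
After op 2 (insert('x')): buffer="yxpjqyxayx" (len 10), cursors c1@2 c2@7 c3@10, authorship 11...22.33
After op 3 (insert('u')): buffer="yxupjqyxuayxu" (len 13), cursors c1@3 c2@9 c3@13, authorship 111...222.333

Answer: 3 9 13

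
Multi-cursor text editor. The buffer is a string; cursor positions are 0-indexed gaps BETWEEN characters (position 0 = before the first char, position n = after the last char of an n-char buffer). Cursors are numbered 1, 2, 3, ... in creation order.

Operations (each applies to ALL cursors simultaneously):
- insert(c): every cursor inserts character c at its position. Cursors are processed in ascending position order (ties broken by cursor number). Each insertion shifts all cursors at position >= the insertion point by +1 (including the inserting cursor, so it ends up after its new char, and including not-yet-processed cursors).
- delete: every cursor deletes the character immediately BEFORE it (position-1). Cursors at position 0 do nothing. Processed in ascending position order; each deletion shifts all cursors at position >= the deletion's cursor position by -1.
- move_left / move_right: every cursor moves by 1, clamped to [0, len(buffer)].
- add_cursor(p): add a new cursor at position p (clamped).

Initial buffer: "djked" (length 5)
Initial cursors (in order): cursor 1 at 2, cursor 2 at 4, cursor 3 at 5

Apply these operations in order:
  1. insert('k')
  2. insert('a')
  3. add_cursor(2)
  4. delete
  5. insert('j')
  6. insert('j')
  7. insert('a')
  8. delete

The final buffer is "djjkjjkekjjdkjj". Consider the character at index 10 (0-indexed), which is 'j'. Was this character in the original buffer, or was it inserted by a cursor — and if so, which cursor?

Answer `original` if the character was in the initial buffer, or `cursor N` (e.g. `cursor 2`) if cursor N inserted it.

After op 1 (insert('k')): buffer="djkkekdk" (len 8), cursors c1@3 c2@6 c3@8, authorship ..1..2.3
After op 2 (insert('a')): buffer="djkakekadka" (len 11), cursors c1@4 c2@8 c3@11, authorship ..11..22.33
After op 3 (add_cursor(2)): buffer="djkakekadka" (len 11), cursors c4@2 c1@4 c2@8 c3@11, authorship ..11..22.33
After op 4 (delete): buffer="dkkekdk" (len 7), cursors c4@1 c1@2 c2@5 c3@7, authorship .1..2.3
After op 5 (insert('j')): buffer="djkjkekjdkj" (len 11), cursors c4@2 c1@4 c2@8 c3@11, authorship .411..22.33
After op 6 (insert('j')): buffer="djjkjjkekjjdkjj" (len 15), cursors c4@3 c1@6 c2@11 c3@15, authorship .44111..222.333
After op 7 (insert('a')): buffer="djjakjjakekjjadkjja" (len 19), cursors c4@4 c1@8 c2@14 c3@19, authorship .4441111..2222.3333
After op 8 (delete): buffer="djjkjjkekjjdkjj" (len 15), cursors c4@3 c1@6 c2@11 c3@15, authorship .44111..222.333
Authorship (.=original, N=cursor N): . 4 4 1 1 1 . . 2 2 2 . 3 3 3
Index 10: author = 2

Answer: cursor 2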